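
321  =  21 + 300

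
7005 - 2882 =4123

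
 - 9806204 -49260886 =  - 59067090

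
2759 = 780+1979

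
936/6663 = 312/2221= 0.14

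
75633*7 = 529431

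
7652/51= 150 + 2/51 = 150.04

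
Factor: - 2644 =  - 2^2*661^1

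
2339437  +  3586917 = 5926354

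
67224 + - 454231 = -387007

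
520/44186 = 260/22093=0.01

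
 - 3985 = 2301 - 6286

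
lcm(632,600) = 47400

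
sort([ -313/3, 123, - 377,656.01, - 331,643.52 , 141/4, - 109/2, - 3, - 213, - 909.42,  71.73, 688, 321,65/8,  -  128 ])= [ - 909.42,  -  377 , - 331, - 213, - 128, - 313/3, - 109/2,  -  3,65/8, 141/4,71.73,123 , 321 , 643.52, 656.01,688]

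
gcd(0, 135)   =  135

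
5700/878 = 2850/439 = 6.49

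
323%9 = 8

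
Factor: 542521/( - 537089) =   -  799/791 = - 7^(  -  1)*17^1*47^1 * 113^(  -  1 )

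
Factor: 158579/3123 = 457/9 = 3^(- 2)*457^1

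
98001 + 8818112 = 8916113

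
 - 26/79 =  - 26/79  =  - 0.33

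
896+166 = 1062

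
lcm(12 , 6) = 12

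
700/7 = 100 = 100.00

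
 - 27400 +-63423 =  - 90823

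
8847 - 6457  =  2390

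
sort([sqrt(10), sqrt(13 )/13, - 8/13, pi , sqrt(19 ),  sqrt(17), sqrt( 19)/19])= [ - 8/13, sqrt(19) /19, sqrt(13)/13,  pi,  sqrt(10 ) , sqrt(17),sqrt( 19)]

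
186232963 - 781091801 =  - 594858838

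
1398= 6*233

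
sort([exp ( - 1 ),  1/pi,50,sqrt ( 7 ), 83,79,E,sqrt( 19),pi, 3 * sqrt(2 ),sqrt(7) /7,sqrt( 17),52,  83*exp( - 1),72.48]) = [1/pi,exp( - 1 ),sqrt(7)/7,  sqrt(7 ),E, pi,sqrt(17 ),3*sqrt( 2),sqrt(19),83*exp(- 1),50,52,72.48,79,83] 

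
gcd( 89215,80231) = 1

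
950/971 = 950/971 = 0.98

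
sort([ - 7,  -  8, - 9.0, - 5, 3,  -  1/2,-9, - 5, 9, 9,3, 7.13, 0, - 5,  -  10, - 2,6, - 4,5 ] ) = [ -10, - 9.0, - 9, - 8 , -7, - 5,-5, - 5,- 4, - 2, - 1/2,0, 3,3,5,6, 7.13, 9, 9]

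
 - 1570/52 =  - 785/26 = - 30.19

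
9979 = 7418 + 2561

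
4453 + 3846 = 8299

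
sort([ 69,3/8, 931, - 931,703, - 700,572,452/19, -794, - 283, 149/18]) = [ - 931, - 794,  -  700,-283,3/8, 149/18,452/19,69,572,703,  931] 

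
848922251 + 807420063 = 1656342314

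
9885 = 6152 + 3733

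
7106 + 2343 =9449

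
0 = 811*0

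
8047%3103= 1841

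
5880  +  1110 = 6990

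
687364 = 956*719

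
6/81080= 3/40540=   0.00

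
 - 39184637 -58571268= - 97755905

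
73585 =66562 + 7023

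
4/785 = 4/785 = 0.01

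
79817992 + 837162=80655154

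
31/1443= 31/1443=0.02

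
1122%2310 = 1122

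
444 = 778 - 334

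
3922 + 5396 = 9318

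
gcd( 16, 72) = 8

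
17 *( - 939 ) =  - 15963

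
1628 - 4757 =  - 3129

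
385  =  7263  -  6878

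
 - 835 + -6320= - 7155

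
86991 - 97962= - 10971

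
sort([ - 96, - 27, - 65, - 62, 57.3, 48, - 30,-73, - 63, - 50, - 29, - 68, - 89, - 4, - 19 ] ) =[ - 96, - 89, - 73, - 68  , - 65, - 63, - 62,  -  50, - 30, - 29, - 27, - 19, - 4 , 48, 57.3]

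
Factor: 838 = 2^1*419^1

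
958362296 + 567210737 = 1525573033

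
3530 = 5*706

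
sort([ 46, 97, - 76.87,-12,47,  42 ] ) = [ - 76.87, - 12, 42, 46,47,  97]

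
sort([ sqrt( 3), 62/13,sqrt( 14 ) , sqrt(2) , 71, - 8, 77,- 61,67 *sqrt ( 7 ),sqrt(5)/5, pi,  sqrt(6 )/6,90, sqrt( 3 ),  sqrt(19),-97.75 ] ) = [-97.75,- 61, - 8,  sqrt (6) /6,sqrt( 5)/5,sqrt(2),sqrt(3), sqrt( 3),pi, sqrt(14),  sqrt(19),62/13,71, 77,90,  67*sqrt( 7)] 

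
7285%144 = 85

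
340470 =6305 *54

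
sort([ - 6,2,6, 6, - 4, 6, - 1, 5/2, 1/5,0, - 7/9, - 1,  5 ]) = [ - 6, - 4, - 1, - 1, - 7/9,0, 1/5, 2, 5/2, 5, 6, 6, 6] 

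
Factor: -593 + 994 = 401 = 401^1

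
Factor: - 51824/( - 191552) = 79/292 = 2^( - 2 ) * 73^( - 1) * 79^1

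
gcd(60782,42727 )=1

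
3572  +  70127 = 73699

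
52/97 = 52/97 =0.54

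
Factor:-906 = - 2^1*3^1 * 151^1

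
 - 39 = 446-485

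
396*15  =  5940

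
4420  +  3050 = 7470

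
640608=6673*96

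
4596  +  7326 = 11922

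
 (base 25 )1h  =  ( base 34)18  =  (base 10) 42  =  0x2A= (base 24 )1I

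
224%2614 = 224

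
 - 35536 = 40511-76047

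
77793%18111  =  5349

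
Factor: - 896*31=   -  27776 = -2^7*7^1*31^1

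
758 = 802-44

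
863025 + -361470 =501555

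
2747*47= 129109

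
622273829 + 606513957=1228787786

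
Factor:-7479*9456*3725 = - 2^4*3^4* 5^2*149^1 * 197^1*277^1= - 263437304400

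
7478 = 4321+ 3157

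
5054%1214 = 198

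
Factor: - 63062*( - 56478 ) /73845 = 1187205212/24615  =  2^2 * 3^(-2)*5^( - 1 ) * 547^(-1 ) *9413^1*31531^1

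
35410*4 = 141640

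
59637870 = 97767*610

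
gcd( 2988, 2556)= 36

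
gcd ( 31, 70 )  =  1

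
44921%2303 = 1164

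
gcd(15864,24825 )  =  3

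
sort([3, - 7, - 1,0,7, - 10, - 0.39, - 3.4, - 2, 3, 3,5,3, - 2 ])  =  [  -  10, -7,-3.4, - 2,-2,-1, - 0.39,0,3,3,3,3,5,7] 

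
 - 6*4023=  - 24138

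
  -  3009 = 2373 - 5382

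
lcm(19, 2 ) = 38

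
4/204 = 1/51 = 0.02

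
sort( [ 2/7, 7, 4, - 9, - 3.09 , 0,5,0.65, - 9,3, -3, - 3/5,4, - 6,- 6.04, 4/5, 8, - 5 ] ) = [ - 9, - 9, - 6.04, - 6, - 5, - 3.09, - 3, - 3/5,0,2/7,0.65, 4/5,3 , 4, 4,5,7,8 ]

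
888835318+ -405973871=482861447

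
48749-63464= -14715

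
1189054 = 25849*46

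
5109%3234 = 1875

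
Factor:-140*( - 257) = 35980 = 2^2*5^1*7^1*257^1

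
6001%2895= 211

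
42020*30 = 1260600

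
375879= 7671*49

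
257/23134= 257/23134  =  0.01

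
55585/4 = 13896 + 1/4 =13896.25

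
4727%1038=575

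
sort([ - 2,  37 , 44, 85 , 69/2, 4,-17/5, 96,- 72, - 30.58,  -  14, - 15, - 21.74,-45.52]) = [-72,-45.52, - 30.58 ,- 21.74, - 15, - 14, - 17/5, - 2,4,  69/2, 37, 44,85, 96]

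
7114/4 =3557/2 = 1778.50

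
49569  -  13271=36298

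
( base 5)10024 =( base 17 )23A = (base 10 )639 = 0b1001111111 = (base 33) jc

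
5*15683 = 78415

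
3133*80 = 250640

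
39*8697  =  339183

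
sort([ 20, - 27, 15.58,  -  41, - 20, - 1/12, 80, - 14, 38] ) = [-41 ,  -  27, - 20,-14,  -  1/12, 15.58,20, 38 , 80 ] 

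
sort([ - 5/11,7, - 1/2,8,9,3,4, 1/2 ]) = [ - 1/2,-5/11,1/2, 3, 4 , 7,8,9] 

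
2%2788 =2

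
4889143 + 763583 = 5652726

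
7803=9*867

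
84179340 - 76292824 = 7886516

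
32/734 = 16/367  =  0.04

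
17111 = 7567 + 9544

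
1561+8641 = 10202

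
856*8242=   7055152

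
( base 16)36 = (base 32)1m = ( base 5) 204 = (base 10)54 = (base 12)46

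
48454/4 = 24227/2 = 12113.50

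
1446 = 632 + 814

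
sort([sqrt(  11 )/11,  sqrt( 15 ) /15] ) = [ sqrt ( 15) /15,  sqrt( 11)/11]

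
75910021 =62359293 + 13550728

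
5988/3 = 1996=1996.00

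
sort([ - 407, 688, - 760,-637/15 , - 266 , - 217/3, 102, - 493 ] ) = [ - 760, - 493, - 407, - 266, - 217/3,-637/15, 102,688]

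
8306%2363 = 1217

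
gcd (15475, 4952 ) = 619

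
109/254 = 109/254 = 0.43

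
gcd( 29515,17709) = 5903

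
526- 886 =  - 360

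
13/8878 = 13/8878 = 0.00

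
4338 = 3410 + 928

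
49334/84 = 587 + 13/42 = 587.31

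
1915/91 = 21 + 4/91 = 21.04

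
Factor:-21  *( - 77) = 1617 = 3^1*7^2 * 11^1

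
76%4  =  0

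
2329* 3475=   8093275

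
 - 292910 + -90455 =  - 383365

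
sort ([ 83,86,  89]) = [ 83, 86, 89]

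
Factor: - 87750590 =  - 2^1 *5^1*769^1*11411^1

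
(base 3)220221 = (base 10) 673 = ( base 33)KD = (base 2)1010100001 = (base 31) LM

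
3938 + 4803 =8741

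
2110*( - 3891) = -8210010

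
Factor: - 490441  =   - 7^2 * 10009^1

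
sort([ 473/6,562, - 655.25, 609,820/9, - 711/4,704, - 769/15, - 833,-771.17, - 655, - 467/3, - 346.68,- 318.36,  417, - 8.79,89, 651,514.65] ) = [ - 833, - 771.17, - 655.25, - 655, - 346.68, - 318.36, - 711/4, - 467/3 ,- 769/15, - 8.79,473/6,89,820/9,417 , 514.65,562,  609, 651,704 ] 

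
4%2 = 0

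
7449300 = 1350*5518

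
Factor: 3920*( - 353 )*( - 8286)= 2^5*3^1*5^1*7^2*353^1*1381^1  =  11465835360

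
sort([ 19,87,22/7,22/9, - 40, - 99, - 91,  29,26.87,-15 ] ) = [ - 99, - 91, - 40,-15, 22/9,  22/7, 19, 26.87,29,87 ]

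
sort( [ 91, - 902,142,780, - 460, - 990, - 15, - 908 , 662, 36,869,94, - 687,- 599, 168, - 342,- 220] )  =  [ - 990 ,-908 , - 902, - 687, - 599, - 460,-342, - 220, - 15,36,91,94,142,168, 662  ,  780,869 ]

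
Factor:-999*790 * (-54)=42617340= 2^2*3^6*5^1*37^1 * 79^1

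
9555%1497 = 573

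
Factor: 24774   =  2^1*3^1 *4129^1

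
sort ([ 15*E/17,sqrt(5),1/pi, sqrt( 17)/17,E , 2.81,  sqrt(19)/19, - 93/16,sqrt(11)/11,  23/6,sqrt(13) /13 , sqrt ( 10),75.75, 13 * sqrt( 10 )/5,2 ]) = [ -93/16,sqrt( 19)/19, sqrt( 17)/17,sqrt (13)/13,sqrt(11)/11 , 1/pi,2, sqrt(5 ),  15*E/17,E,2.81,sqrt(10), 23/6,13*sqrt(10 ) /5,75.75 ] 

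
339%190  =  149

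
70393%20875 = 7768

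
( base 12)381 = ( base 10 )529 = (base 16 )211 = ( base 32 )gh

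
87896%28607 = 2075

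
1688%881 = 807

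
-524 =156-680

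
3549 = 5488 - 1939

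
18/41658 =3/6943 = 0.00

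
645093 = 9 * 71677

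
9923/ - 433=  - 9923/433 = - 22.92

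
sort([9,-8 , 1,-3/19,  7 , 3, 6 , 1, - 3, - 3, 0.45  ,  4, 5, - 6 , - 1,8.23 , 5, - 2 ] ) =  [-8, - 6,-3,  -  3, - 2, - 1 ,  -  3/19,0.45, 1, 1,3, 4, 5 , 5,6, 7,8.23,  9]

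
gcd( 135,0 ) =135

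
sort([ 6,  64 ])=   [ 6,64 ]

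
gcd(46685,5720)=5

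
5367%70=47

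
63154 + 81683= 144837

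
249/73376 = 249/73376  =  0.00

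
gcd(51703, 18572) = 1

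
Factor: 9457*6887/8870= 2^(-1 ) *5^( - 1)* 7^2 * 71^1*97^1*193^1* 887^( - 1 ) = 65130359/8870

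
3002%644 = 426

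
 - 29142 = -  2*14571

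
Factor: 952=2^3*7^1*17^1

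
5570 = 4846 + 724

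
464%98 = 72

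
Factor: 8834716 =2^2*11^1*200789^1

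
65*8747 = 568555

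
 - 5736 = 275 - 6011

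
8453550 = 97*87150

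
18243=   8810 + 9433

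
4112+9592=13704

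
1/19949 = 1/19949 = 0.00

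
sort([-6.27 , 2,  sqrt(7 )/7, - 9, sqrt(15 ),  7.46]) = [ - 9, - 6.27,sqrt(7)/7, 2,  sqrt( 15 ),7.46] 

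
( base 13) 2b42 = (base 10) 6307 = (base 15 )1D07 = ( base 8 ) 14243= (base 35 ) 557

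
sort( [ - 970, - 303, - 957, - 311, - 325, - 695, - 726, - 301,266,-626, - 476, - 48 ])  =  [  -  970, - 957, - 726, - 695, -626, -476, - 325, - 311 , - 303, - 301, - 48, 266]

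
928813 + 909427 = 1838240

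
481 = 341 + 140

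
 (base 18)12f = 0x177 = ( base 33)bc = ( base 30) CF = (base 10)375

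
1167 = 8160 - 6993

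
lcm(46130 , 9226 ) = 46130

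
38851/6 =6475 + 1/6  =  6475.17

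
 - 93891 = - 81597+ - 12294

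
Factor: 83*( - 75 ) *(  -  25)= 155625  =  3^1*5^4 *83^1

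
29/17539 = 29/17539 = 0.00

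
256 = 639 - 383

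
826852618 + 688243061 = 1515095679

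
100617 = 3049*33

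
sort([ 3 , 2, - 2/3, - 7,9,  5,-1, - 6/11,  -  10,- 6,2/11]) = [ - 10, - 7, - 6,  -  1, - 2/3,-6/11,2/11,2,3, 5,9 ] 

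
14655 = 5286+9369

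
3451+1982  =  5433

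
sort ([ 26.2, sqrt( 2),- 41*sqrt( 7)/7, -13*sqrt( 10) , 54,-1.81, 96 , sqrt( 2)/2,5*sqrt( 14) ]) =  [ - 13*sqrt( 10),- 41*sqrt(7) /7, - 1.81, sqrt(2 )/2, sqrt ( 2), 5 * sqrt(14 ), 26.2, 54, 96] 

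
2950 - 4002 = -1052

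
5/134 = 5/134 =0.04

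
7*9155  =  64085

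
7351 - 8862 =-1511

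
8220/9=913 + 1/3 = 913.33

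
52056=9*5784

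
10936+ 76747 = 87683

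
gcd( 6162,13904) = 158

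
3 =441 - 438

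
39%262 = 39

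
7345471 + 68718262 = 76063733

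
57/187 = 57/187 = 0.30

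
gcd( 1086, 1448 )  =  362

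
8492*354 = 3006168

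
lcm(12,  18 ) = 36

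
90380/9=90380/9 = 10042.22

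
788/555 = 788/555=1.42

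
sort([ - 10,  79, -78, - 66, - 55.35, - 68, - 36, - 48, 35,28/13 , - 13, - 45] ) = [-78, - 68, - 66, - 55.35, - 48, - 45, - 36, - 13, - 10, 28/13,35, 79 ]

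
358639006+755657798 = 1114296804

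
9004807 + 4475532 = 13480339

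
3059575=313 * 9775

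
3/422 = 3/422 = 0.01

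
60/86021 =60/86021 = 0.00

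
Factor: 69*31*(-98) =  - 2^1 * 3^1*7^2*23^1*31^1 = -  209622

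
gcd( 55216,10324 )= 116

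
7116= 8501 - 1385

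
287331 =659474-372143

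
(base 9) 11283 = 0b1110101100111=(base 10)7527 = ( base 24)d1f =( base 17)190D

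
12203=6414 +5789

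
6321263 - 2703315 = 3617948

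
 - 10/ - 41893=10/41893  =  0.00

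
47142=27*1746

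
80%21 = 17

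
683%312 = 59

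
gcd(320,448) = 64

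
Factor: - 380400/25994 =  - 600/41  =  - 2^3 *3^1*5^2*41^( - 1 ) 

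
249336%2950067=249336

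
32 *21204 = 678528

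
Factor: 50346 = 2^1*3^2 * 2797^1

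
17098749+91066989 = 108165738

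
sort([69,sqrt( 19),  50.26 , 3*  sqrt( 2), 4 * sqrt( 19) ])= [ 3 * sqrt(2),sqrt(19),4*sqrt (19 ),50.26,69 ]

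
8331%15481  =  8331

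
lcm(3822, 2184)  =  15288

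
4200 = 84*50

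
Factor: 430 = 2^1  *5^1*43^1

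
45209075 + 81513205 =126722280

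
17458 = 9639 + 7819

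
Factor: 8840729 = 887^1*9967^1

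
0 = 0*5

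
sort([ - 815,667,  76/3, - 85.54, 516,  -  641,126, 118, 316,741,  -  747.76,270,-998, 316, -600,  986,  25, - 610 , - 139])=[  -  998,- 815,  -  747.76, - 641 , -610, - 600,-139,  -  85.54,25, 76/3, 118,126,270,316,316, 516,  667,  741,986]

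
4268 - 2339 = 1929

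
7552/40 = 944/5 = 188.80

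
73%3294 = 73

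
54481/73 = 54481/73 = 746.32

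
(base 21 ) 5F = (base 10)120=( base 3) 11110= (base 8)170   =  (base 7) 231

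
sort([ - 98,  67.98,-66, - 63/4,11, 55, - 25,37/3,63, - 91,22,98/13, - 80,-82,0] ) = [ - 98, - 91 ,-82, - 80, -66,-25, - 63/4,0,98/13, 11, 37/3,22 , 55, 63,  67.98] 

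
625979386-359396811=266582575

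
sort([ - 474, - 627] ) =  [ - 627, - 474 ] 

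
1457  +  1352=2809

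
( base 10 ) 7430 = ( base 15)2305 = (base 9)11165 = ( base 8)16406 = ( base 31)7ml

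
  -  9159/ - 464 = 19+343/464 = 19.74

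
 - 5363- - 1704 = -3659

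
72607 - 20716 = 51891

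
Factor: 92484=2^2*3^2*7^1*367^1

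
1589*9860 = 15667540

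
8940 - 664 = 8276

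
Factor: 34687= 34687^1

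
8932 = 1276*7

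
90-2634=  -  2544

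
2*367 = 734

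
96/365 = 96/365 = 0.26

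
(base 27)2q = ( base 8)120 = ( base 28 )2o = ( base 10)80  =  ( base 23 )3B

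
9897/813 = 3299/271=12.17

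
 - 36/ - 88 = 9/22=0.41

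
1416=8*177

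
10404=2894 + 7510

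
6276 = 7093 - 817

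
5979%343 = 148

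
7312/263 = 7312/263  =  27.80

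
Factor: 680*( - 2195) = -2^3*5^2*17^1*439^1 = - 1492600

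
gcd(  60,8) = 4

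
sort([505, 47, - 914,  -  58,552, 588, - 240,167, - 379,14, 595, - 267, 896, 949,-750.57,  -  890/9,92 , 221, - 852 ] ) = [ - 914,  -  852, - 750.57 , -379, - 267, - 240,  -  890/9, - 58,14,47,92 , 167,221,505,552,588, 595, 896,949]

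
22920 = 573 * 40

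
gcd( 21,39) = 3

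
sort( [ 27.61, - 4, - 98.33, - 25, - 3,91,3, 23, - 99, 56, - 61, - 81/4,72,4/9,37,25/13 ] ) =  [ - 99 , - 98.33, - 61, - 25, - 81/4,-4, - 3, 4/9,25/13 , 3,23,27.61,37, 56,72, 91 ] 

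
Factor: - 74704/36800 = - 2^( - 2)*5^ (-2) * 7^1*29^1 =- 203/100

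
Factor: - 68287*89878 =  - 6137498986 = - 2^1*23^1 * 2969^1*44939^1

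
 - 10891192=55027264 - 65918456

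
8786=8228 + 558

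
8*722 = 5776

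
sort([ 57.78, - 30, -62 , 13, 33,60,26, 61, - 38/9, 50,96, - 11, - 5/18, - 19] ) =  [-62 ,-30, - 19, - 11, - 38/9, - 5/18, 13, 26, 33,  50, 57.78 , 60  ,  61,96]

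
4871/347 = 14 + 13/347 = 14.04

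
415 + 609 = 1024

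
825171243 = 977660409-152489166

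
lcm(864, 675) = 21600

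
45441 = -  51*( - 891)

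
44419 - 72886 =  - 28467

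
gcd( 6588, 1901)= 1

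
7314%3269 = 776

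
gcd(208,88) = 8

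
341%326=15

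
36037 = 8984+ 27053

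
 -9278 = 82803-92081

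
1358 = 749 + 609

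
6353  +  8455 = 14808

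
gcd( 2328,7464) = 24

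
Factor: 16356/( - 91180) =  - 87/485 = - 3^1*5^(-1)*29^1 *97^(-1)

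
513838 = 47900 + 465938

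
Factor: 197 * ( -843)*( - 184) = 30557064 = 2^3*3^1*23^1*197^1* 281^1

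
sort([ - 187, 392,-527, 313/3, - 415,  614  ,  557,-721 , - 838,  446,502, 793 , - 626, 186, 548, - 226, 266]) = [ - 838 , - 721, - 626  , - 527,-415,- 226, - 187,313/3,186,266 , 392,446 , 502, 548,557 , 614 , 793] 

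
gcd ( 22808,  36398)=2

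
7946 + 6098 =14044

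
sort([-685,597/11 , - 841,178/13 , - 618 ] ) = [-841,-685, - 618,178/13,597/11]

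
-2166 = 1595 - 3761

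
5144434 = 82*62737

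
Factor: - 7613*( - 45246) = 2^1*3^1 * 23^1*331^1*7541^1 = 344457798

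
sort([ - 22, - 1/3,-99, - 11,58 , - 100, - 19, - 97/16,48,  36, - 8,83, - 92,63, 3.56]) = [-100, - 99,-92,-22, - 19, - 11,  -  8, - 97/16 , - 1/3,  3.56, 36,48,  58, 63 , 83]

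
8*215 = 1720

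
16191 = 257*63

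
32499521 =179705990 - 147206469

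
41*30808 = 1263128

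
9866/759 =9866/759 = 13.00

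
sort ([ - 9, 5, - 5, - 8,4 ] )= [ - 9,-8, - 5,4, 5]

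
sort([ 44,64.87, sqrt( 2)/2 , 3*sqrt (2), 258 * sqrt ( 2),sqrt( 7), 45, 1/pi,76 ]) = [1/pi,  sqrt (2) /2, sqrt ( 7 ),3*sqrt(2 ), 44, 45, 64.87,76,258*sqrt(2)]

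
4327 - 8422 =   -  4095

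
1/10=1/10 = 0.10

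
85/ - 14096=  - 85/14096 = - 0.01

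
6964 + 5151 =12115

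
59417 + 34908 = 94325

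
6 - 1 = 5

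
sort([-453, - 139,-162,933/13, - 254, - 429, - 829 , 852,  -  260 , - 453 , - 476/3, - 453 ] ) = [ - 829, - 453, - 453, - 453 , -429 , - 260, - 254,-162 , - 476/3,  -  139 , 933/13,852] 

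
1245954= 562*2217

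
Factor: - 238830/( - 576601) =2^1*3^1*5^1*19^1*83^( - 1)*419^1 * 6947^(  -  1 )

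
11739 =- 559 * ( - 21)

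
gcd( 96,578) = 2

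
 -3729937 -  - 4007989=278052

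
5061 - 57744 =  - 52683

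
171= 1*171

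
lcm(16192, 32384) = 32384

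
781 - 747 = 34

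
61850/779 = 61850/779 =79.40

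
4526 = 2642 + 1884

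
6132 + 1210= 7342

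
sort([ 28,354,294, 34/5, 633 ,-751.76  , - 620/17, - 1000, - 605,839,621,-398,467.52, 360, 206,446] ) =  [ - 1000, - 751.76,-605 , - 398, - 620/17,34/5, 28,206,  294, 354,360 , 446,467.52, 621, 633, 839 ] 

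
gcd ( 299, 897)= 299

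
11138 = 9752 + 1386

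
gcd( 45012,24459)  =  93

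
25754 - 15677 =10077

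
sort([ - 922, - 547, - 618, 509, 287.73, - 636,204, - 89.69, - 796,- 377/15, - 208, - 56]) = [ - 922, - 796,-636, - 618, - 547,-208  , - 89.69,- 56, - 377/15,204,  287.73,509 ]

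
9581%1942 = 1813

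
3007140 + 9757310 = 12764450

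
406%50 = 6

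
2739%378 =93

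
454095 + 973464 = 1427559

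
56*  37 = 2072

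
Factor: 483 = 3^1*7^1*23^1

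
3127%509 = 73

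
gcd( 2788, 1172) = 4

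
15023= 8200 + 6823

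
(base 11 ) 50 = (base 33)1M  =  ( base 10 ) 55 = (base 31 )1o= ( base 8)67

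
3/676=3/676 = 0.00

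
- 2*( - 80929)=161858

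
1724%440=404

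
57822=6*9637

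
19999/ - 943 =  - 19999/943 = -21.21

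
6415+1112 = 7527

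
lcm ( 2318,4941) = 187758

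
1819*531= 965889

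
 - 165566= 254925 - 420491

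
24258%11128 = 2002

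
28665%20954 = 7711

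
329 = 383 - 54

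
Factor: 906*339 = 307134 = 2^1*3^2*113^1*151^1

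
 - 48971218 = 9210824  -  58182042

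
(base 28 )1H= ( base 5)140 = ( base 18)29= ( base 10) 45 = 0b101101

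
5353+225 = 5578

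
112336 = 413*272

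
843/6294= 281/2098 = 0.13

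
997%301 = 94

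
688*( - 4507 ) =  - 3100816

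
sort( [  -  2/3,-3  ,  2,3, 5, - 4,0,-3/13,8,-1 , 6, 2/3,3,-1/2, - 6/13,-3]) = [-4,-3, - 3,-1, - 2/3, - 1/2, - 6/13 ,  -  3/13,  0,  2/3 , 2, 3, 3, 5,6  ,  8]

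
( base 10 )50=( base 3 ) 1212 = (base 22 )26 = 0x32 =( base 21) 28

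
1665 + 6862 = 8527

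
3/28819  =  3/28819 = 0.00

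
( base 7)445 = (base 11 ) 199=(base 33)6V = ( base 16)E5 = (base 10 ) 229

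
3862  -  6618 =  - 2756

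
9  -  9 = 0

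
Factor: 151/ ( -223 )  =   - 151^1*223^( -1)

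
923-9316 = -8393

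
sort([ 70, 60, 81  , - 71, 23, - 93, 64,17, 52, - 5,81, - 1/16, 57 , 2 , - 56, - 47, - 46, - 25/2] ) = [ - 93, - 71, - 56,-47,  -  46, - 25/2, - 5, - 1/16, 2, 17, 23,  52,  57 , 60,64,70, 81, 81]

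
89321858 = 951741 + 88370117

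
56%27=2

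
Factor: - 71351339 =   -  29^1*1051^1*2341^1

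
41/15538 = 41/15538= 0.00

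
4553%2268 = 17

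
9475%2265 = 415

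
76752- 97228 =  - 20476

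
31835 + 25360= 57195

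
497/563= 497/563 =0.88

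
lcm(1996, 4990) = 9980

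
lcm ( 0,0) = 0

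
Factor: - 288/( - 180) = 8/5= 2^3*5^(  -  1)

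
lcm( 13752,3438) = 13752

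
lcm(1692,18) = 1692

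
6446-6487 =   -  41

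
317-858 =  - 541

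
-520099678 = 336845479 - 856945157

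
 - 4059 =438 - 4497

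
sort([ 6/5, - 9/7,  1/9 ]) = [ - 9/7, 1/9, 6/5]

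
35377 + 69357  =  104734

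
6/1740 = 1/290= 0.00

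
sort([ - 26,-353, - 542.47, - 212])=[ - 542.47,-353, - 212,  -  26]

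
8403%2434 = 1101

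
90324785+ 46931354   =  137256139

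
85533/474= 28511/158 = 180.45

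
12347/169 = 73+10/169=73.06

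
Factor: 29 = 29^1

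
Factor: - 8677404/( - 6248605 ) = 2^2*3^2*5^(  -  1)*11^(  -  1)*17^(- 1 )*163^( - 1)*5879^1= 211644/152405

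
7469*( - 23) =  - 171787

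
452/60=113/15 = 7.53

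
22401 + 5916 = 28317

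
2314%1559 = 755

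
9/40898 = 9/40898 = 0.00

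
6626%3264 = 98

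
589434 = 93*6338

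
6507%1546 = 323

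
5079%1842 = 1395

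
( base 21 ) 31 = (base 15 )44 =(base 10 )64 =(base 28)28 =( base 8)100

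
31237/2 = 31237/2 = 15618.50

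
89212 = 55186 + 34026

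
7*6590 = 46130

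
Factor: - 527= - 17^1*31^1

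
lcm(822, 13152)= 13152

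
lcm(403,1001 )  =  31031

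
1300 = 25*52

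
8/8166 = 4/4083=0.00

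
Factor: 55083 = 3^1*7^1*43^1*61^1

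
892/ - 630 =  - 446/315=-1.42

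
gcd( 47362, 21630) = 14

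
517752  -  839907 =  - 322155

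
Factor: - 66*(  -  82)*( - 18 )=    - 2^3*3^3*11^1 * 41^1 = -97416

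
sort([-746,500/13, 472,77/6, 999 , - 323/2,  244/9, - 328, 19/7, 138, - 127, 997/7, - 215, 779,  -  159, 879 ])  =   [ - 746,-328, - 215,-323/2,-159, - 127,19/7 , 77/6, 244/9, 500/13 , 138 , 997/7,472, 779,  879,999 ] 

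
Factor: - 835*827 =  - 5^1 *167^1*827^1 = - 690545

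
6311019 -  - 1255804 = 7566823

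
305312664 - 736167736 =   -  430855072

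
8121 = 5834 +2287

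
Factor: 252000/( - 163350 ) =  - 2^4 * 3^( - 1)*5^1*7^1*11^( - 2) = - 560/363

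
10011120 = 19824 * 505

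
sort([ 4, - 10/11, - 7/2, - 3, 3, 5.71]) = [ - 7/2 , - 3, - 10/11, 3, 4 , 5.71]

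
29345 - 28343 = 1002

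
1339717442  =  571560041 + 768157401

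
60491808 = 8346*7248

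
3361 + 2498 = 5859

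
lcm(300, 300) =300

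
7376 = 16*461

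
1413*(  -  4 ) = -5652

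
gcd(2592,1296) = 1296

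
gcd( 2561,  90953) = 1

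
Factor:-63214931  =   - 13^1*79^1*61553^1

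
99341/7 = 99341/7 = 14191.57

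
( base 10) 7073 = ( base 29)8bq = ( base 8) 15641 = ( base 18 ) 13eh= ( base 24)c6h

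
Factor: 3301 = 3301^1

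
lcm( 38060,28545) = 114180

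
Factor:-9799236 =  - 2^2*3^2*272201^1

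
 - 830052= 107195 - 937247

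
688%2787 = 688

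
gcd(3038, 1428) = 14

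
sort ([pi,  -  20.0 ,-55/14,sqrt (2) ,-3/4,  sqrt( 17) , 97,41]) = [ - 20.0, - 55/14, - 3/4,sqrt(2),  pi,sqrt(17) , 41, 97]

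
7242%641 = 191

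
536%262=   12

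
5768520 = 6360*907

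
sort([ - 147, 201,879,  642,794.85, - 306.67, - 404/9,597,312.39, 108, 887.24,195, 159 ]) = [ - 306.67, - 147, - 404/9,108,159, 195,201,312.39,597,642,  794.85, 879,887.24]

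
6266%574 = 526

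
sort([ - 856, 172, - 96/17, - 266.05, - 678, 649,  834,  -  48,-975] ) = [ - 975, - 856, - 678, -266.05, - 48, - 96/17, 172,  649, 834] 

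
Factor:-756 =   -  2^2 *3^3 * 7^1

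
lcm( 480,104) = 6240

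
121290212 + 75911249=197201461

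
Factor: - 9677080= - 2^3*5^1  *7^1 * 17^1*19^1*107^1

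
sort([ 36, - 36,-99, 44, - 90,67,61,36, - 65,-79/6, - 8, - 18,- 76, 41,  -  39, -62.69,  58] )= [  -  99,-90, - 76, - 65,  -  62.69, - 39, - 36, - 18, - 79/6, - 8,36,36,41, 44, 58, 61, 67 ]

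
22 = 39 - 17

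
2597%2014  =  583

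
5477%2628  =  221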